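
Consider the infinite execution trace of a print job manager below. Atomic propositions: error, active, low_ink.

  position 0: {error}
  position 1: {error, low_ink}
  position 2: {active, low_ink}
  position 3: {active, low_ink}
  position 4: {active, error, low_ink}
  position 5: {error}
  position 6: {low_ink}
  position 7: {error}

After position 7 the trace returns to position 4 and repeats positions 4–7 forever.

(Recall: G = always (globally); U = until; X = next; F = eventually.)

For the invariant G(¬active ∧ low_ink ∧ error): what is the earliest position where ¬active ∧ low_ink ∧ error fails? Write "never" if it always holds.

At position 0 the labels are {error}, so ¬active ∧ low_ink ∧ error is false there. This is the first violation.

0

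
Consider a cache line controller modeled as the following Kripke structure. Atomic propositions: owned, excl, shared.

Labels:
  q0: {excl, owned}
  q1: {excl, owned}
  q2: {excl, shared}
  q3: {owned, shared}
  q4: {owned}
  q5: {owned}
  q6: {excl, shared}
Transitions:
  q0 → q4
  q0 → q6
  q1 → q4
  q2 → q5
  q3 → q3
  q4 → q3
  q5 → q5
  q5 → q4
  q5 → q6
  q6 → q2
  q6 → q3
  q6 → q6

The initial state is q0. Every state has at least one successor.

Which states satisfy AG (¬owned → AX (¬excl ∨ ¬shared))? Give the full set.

States satisfying ¬owned → AX (¬excl ∨ ¬shared): {q0, q1, q2, q3, q4, q5}.
States satisfying AG (¬owned → AX (¬excl ∨ ¬shared)): {q1, q3, q4}.

{q1, q3, q4}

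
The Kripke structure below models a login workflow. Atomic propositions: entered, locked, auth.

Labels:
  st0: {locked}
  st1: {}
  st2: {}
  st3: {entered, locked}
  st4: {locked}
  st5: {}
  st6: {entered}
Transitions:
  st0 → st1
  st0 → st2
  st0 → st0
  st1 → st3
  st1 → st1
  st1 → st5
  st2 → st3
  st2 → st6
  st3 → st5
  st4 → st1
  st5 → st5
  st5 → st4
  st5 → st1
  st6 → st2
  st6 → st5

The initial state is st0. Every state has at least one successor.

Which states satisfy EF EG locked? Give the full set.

States satisfying EG locked: {st0}.
States satisfying EF EG locked: {st0}.

{st0}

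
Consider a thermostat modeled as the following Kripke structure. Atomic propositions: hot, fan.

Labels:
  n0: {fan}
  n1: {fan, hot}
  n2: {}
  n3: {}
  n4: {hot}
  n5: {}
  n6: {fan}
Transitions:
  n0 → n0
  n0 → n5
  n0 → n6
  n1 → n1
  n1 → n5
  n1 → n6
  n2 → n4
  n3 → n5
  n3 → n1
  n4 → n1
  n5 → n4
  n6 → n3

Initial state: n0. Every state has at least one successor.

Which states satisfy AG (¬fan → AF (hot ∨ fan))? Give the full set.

States satisfying ¬fan → AF (hot ∨ fan): {n0, n1, n2, n3, n4, n5, n6}.
States satisfying AG (¬fan → AF (hot ∨ fan)): {n0, n1, n2, n3, n4, n5, n6}.

{n0, n1, n2, n3, n4, n5, n6}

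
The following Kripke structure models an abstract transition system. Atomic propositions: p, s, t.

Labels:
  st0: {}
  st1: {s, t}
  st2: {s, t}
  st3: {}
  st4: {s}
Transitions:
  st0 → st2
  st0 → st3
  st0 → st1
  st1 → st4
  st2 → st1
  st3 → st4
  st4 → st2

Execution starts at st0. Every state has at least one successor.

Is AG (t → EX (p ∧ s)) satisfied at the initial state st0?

No

States satisfying t → EX (p ∧ s): {st0, st3, st4}.
States satisfying AG (t → EX (p ∧ s)): ∅.
st1 is reachable from st0 and violates t → EX (p ∧ s), so AG fails at st0.
st0 ∉ Sat(AG (t → EX (p ∧ s))).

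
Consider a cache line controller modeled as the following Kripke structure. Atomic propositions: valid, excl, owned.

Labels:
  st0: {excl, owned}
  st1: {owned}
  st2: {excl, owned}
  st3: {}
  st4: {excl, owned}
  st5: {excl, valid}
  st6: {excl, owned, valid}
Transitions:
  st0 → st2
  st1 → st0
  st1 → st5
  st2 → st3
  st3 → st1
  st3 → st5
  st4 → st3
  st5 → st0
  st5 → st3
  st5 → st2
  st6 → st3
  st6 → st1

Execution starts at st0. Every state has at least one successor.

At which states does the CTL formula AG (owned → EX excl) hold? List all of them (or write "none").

none

States satisfying owned → EX excl: {st0, st1, st3, st5}.
States satisfying AG (owned → EX excl): ∅.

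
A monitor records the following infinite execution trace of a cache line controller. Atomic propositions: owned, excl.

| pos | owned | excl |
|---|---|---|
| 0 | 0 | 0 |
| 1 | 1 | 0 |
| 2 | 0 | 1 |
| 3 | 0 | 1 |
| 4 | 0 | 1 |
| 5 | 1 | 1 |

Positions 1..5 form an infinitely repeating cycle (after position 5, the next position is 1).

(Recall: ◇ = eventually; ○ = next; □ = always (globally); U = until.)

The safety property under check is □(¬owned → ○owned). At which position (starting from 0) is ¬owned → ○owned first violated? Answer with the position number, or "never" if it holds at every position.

2

Check ¬owned → ○owned at each position in order: 0 ✓, 1 ✓.
At position 2 the labels are {excl} and the next position 3 has {excl}, so ¬owned → ○owned is false there. This is the first violation.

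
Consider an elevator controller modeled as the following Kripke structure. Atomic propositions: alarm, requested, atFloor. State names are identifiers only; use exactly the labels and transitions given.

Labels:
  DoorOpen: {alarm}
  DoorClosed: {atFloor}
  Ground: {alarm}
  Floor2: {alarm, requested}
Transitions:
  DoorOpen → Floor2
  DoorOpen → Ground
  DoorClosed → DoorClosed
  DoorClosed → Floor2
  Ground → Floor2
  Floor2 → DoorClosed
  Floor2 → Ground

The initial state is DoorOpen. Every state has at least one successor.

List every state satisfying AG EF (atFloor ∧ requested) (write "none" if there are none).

States satisfying EF (atFloor ∧ requested): ∅.
States satisfying AG EF (atFloor ∧ requested): ∅.

none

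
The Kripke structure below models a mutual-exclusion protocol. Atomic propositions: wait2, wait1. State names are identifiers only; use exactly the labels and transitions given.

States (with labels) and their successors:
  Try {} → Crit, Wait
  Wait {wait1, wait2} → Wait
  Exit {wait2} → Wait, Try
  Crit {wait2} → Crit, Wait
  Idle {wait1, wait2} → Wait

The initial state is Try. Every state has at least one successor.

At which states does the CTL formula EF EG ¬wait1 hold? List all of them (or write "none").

{Try, Exit, Crit}

States satisfying EG ¬wait1: {Try, Exit, Crit}.
States satisfying EF EG ¬wait1: {Try, Exit, Crit}.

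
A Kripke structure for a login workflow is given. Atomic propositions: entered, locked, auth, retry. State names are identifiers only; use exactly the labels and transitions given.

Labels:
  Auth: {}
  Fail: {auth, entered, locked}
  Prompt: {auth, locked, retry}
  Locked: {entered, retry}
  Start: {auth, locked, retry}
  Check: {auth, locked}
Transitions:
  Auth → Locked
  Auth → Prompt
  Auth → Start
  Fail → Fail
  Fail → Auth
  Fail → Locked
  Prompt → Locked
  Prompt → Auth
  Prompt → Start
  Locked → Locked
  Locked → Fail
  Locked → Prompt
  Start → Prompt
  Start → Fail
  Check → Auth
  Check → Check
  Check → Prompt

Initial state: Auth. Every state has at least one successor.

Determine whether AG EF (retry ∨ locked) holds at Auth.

Satisfied

States satisfying EF (retry ∨ locked): {Auth, Fail, Prompt, Locked, Start, Check}.
States satisfying AG EF (retry ∨ locked): {Auth, Fail, Prompt, Locked, Start, Check}.
Every state reachable from Auth satisfies EF (retry ∨ locked).
Auth ∈ Sat(AG EF (retry ∨ locked)).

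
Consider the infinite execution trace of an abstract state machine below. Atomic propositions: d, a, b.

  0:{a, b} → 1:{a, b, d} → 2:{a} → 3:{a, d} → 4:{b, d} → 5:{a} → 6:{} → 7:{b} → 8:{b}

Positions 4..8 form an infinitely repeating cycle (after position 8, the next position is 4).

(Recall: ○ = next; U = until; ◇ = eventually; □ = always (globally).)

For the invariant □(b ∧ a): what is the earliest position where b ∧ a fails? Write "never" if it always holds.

2

Check b ∧ a at each position in order: 0 ✓, 1 ✓.
At position 2 the labels are {a}, so b ∧ a is false there. This is the first violation.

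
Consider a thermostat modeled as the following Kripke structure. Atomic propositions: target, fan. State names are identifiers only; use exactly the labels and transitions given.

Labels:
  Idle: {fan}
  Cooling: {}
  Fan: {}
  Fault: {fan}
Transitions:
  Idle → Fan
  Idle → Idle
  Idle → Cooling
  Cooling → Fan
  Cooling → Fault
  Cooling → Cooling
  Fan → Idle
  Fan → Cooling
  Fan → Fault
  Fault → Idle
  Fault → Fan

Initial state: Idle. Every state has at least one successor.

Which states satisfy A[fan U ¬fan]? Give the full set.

States satisfying fan: {Idle, Fault}.
States satisfying ¬fan: {Cooling, Fan}.
States satisfying A[fan U ¬fan]: {Cooling, Fan}.

{Cooling, Fan}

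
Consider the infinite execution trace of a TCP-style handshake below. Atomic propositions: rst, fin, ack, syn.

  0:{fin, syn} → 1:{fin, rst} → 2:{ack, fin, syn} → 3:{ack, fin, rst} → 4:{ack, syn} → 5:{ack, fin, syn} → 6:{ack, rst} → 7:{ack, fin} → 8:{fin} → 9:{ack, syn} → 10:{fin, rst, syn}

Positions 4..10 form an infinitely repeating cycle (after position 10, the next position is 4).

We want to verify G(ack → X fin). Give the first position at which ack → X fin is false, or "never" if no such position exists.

Check ack → X fin at each position in order: 0 ✓, 1 ✓, 2 ✓.
At position 3 the labels are {ack, fin, rst} and the next position 4 has {ack, syn}, so ack → X fin is false there. This is the first violation.

3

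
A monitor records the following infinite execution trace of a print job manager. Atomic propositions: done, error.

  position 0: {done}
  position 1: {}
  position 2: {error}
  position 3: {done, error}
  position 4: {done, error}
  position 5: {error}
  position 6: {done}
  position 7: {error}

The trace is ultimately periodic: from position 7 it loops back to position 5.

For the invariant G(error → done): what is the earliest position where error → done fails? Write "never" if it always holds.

Check error → done at each position in order: 0 ✓, 1 ✓.
At position 2 the labels are {error}, so error → done is false there. This is the first violation.

2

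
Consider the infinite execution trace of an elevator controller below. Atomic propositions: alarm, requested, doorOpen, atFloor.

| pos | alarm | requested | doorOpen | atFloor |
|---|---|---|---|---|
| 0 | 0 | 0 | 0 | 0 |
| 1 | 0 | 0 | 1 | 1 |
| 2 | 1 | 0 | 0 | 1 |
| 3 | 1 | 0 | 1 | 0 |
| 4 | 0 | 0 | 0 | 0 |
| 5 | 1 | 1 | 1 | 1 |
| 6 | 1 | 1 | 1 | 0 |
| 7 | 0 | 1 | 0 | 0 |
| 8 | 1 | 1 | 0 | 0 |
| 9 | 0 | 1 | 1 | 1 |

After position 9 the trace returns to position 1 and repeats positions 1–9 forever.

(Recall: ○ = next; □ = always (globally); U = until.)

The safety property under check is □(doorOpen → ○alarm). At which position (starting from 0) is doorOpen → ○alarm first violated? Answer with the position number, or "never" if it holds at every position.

3

Check doorOpen → ○alarm at each position in order: 0 ✓, 1 ✓, 2 ✓.
At position 3 the labels are {alarm, doorOpen} and the next position 4 has {}, so doorOpen → ○alarm is false there. This is the first violation.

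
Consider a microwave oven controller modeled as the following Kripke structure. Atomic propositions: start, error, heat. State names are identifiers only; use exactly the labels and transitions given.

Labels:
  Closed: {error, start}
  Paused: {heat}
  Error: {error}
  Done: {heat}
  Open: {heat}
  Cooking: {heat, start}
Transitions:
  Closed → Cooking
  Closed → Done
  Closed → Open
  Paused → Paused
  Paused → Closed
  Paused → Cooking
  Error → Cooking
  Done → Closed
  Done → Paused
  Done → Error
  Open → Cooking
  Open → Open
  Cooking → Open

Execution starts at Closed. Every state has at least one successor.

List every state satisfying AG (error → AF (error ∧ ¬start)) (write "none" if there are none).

States satisfying error → AF (error ∧ ¬start): {Paused, Error, Done, Open, Cooking}.
States satisfying AG (error → AF (error ∧ ¬start)): {Error, Open, Cooking}.

{Error, Open, Cooking}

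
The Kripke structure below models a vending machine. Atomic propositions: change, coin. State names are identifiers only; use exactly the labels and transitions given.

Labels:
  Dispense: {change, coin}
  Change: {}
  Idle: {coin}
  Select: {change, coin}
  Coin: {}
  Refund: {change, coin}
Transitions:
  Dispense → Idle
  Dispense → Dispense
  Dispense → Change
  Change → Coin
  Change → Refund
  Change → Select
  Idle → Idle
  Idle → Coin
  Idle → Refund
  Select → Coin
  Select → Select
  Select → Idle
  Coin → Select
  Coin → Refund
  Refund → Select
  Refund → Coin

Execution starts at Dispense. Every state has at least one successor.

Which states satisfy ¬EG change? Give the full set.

States satisfying change: {Dispense, Select, Refund}.
States satisfying EG change: {Dispense, Select, Refund}.
States satisfying ¬EG change: {Change, Idle, Coin}.

{Change, Idle, Coin}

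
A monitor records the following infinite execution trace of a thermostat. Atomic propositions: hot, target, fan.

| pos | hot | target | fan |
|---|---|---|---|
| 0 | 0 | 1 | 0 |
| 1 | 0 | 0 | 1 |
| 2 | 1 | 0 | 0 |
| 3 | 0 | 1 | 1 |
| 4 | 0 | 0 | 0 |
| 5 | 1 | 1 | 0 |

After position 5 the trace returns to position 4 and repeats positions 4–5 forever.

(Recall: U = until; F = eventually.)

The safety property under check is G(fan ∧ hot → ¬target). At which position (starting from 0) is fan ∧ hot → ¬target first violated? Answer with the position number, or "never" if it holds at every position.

never

fan ∧ hot → ¬target holds at every position 0..5, and those are all the positions the trace ever visits, so the invariant G(fan ∧ hot → ¬target) is never violated.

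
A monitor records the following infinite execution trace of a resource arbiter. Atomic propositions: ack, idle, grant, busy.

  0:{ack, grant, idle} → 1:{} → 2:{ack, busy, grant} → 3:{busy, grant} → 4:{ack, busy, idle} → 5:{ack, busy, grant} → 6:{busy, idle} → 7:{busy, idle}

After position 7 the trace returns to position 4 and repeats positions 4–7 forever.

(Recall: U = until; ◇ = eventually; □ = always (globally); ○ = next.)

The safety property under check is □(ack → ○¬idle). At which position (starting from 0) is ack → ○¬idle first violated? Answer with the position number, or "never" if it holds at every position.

Check ack → ○¬idle at each position in order: 0 ✓, 1 ✓, 2 ✓, 3 ✓, 4 ✓.
At position 5 the labels are {ack, busy, grant} and the next position 6 has {busy, idle}, so ack → ○¬idle is false there. This is the first violation.

5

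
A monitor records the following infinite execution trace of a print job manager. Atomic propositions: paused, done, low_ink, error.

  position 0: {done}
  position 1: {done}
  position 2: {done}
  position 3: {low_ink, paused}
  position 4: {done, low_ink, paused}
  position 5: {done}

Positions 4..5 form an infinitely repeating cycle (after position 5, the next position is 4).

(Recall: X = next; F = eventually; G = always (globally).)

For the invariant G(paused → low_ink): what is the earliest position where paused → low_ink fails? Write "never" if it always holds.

paused → low_ink holds at every position 0..5, and those are all the positions the trace ever visits, so the invariant G(paused → low_ink) is never violated.

never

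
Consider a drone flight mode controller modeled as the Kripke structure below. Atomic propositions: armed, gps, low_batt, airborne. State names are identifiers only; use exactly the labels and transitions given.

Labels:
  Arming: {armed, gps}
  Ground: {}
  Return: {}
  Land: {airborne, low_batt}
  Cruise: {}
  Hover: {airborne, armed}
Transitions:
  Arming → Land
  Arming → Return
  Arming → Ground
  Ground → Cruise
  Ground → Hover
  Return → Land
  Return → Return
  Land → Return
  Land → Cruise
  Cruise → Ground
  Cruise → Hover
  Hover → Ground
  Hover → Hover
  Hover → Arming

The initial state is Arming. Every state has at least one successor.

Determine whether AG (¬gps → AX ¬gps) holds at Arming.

States satisfying ¬gps → AX ¬gps: {Arming, Ground, Return, Land, Cruise}.
States satisfying AG (¬gps → AX ¬gps): ∅.
Hover is reachable from Arming and violates ¬gps → AX ¬gps, so AG fails at Arming.
Arming ∉ Sat(AG (¬gps → AX ¬gps)).

Does not hold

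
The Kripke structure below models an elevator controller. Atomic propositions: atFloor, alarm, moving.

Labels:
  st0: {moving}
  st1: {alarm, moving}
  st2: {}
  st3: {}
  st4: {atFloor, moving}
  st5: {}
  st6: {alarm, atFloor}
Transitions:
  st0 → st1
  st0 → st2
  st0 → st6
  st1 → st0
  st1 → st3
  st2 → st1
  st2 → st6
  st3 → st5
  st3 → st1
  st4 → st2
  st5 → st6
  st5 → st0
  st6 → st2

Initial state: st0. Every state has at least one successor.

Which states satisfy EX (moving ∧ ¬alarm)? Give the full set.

States satisfying moving ∧ ¬alarm: {st0, st4}.
States satisfying EX (moving ∧ ¬alarm): {st1, st5}.

{st1, st5}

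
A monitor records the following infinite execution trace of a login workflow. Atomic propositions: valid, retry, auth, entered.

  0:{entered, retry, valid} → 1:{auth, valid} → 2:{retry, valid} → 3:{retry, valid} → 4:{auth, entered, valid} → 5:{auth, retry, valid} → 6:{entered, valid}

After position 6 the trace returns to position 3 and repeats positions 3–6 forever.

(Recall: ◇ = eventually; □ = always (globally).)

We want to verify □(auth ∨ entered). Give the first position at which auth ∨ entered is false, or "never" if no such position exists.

Check auth ∨ entered at each position in order: 0 ✓, 1 ✓.
At position 2 the labels are {retry, valid}, so auth ∨ entered is false there. This is the first violation.

2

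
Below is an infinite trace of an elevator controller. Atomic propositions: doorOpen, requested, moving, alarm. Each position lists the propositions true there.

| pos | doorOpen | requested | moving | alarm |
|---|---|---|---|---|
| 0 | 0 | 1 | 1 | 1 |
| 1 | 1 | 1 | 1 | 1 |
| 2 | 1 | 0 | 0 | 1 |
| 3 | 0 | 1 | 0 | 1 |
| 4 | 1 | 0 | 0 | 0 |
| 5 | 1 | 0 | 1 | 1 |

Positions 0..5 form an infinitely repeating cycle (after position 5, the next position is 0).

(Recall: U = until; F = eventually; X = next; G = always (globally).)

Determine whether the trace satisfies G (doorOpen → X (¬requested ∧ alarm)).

doorOpen → X (¬requested ∧ alarm) must hold at every position from 0 onward. It fails at position 2, so G (doorOpen → X (¬requested ∧ alarm)) is false.
Positions where doorOpen holds: 1, 2, 4, 5.
Check X (¬requested ∧ alarm) at each: 1→ok, 2→fails, 4→ok, 5→fails.

Violated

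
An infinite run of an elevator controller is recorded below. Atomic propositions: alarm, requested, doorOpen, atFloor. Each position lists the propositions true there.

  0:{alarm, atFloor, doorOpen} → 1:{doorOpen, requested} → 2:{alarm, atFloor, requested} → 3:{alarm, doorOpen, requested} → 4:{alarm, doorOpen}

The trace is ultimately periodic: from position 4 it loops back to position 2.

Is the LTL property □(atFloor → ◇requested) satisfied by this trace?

Holds

atFloor → ◇requested holds at every position 0..4, and those are all positions ever visited, so □(atFloor → ◇requested) holds.
Positions where atFloor holds: 0, 2.
Check ◇requested at each: 0→ok, 2→ok.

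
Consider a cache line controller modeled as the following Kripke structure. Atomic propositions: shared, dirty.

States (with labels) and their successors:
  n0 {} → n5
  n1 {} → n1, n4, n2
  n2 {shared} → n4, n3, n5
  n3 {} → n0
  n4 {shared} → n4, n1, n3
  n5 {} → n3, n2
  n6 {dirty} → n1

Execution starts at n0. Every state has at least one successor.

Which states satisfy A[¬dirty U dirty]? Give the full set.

States satisfying ¬dirty: {n0, n1, n2, n3, n4, n5}.
States satisfying dirty: {n6}.
States satisfying A[¬dirty U dirty]: {n6}.

{n6}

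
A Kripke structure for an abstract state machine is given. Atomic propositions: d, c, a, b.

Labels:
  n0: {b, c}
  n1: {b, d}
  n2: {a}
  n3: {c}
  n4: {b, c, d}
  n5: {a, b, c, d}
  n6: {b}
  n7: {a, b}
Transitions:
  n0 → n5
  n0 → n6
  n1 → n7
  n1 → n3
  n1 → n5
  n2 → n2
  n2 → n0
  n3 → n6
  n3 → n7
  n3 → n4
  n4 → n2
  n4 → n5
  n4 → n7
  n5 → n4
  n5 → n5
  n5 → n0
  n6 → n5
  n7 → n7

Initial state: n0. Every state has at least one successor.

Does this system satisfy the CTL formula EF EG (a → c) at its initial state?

States satisfying EG (a → c): {n0, n1, n3, n4, n5, n6}.
States satisfying EF EG (a → c): {n0, n1, n2, n3, n4, n5, n6}.
Some path from n0 reaches a state where EG (a → c) holds.
n0 ∈ Sat(EF EG (a → c)).

Satisfied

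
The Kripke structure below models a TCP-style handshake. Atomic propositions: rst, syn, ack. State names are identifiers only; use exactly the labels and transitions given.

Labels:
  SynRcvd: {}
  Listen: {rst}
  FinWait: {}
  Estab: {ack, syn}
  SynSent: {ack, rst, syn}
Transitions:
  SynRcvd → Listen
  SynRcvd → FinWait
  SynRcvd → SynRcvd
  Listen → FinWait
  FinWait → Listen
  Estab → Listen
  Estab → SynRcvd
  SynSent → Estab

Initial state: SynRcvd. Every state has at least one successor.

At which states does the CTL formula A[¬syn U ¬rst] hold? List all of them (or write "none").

States satisfying ¬syn: {SynRcvd, Listen, FinWait}.
States satisfying ¬rst: {SynRcvd, FinWait, Estab}.
States satisfying A[¬syn U ¬rst]: {SynRcvd, Listen, FinWait, Estab}.

{SynRcvd, Listen, FinWait, Estab}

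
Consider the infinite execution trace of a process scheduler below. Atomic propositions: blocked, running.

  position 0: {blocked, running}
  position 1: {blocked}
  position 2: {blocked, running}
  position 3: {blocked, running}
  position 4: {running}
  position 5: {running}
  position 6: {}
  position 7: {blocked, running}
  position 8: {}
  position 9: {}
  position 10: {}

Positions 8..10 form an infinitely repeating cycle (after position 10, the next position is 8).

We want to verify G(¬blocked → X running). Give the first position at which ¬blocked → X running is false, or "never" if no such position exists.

5

Check ¬blocked → X running at each position in order: 0 ✓, 1 ✓, 2 ✓, 3 ✓, 4 ✓.
At position 5 the labels are {running} and the next position 6 has {}, so ¬blocked → X running is false there. This is the first violation.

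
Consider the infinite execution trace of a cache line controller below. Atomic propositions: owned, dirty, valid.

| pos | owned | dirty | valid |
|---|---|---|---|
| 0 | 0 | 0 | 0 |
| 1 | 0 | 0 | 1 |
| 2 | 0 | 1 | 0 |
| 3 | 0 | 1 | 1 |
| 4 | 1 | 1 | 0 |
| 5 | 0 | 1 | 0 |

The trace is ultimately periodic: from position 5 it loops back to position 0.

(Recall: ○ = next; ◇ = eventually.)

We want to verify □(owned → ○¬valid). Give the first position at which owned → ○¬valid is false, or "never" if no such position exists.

never

owned → ○¬valid holds at every position 0..5, and those are all the positions the trace ever visits, so the invariant □(owned → ○¬valid) is never violated.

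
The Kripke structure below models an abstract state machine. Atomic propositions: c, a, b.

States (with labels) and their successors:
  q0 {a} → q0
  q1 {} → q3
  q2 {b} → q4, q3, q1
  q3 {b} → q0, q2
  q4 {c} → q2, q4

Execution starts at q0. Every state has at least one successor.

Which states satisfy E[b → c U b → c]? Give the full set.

States satisfying b → c: {q0, q1, q4}.
States satisfying E[b → c U b → c]: {q0, q1, q4}.

{q0, q1, q4}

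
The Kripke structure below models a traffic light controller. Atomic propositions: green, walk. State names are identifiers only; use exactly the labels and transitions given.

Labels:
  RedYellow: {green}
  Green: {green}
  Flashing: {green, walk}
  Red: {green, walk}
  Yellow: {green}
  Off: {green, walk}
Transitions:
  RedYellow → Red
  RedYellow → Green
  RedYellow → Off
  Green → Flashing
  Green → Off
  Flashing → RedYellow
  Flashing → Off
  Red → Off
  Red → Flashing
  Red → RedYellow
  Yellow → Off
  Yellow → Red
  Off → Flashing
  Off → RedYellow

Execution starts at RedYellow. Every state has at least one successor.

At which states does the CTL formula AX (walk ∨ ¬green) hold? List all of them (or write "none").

States satisfying walk ∨ ¬green: {Flashing, Red, Off}.
States satisfying AX (walk ∨ ¬green): {Green, Yellow}.

{Green, Yellow}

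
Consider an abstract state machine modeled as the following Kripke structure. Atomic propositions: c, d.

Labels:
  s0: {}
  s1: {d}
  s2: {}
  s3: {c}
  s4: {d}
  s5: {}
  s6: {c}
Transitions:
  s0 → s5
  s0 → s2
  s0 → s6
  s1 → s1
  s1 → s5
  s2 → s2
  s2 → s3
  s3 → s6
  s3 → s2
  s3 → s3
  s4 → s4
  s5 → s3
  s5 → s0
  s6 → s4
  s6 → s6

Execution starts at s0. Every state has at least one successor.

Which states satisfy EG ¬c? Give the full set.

{s0, s1, s2, s4, s5}

States satisfying ¬c: {s0, s1, s2, s4, s5}.
States satisfying EG ¬c: {s0, s1, s2, s4, s5}.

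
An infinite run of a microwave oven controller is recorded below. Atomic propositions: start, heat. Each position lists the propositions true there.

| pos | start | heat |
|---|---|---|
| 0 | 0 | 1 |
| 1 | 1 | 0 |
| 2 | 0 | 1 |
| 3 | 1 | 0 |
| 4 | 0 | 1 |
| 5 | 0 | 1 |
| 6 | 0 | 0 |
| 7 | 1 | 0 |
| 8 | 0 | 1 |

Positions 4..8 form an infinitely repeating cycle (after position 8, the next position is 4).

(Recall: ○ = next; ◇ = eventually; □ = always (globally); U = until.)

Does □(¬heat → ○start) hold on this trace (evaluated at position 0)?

¬heat → ○start must hold at every position from 0 onward. It fails at position 1, so □(¬heat → ○start) is false.
Positions where ¬heat holds: 1, 3, 6, 7.
Check ○start at each: 1→fails, 3→fails, 6→ok, 7→fails.

Violated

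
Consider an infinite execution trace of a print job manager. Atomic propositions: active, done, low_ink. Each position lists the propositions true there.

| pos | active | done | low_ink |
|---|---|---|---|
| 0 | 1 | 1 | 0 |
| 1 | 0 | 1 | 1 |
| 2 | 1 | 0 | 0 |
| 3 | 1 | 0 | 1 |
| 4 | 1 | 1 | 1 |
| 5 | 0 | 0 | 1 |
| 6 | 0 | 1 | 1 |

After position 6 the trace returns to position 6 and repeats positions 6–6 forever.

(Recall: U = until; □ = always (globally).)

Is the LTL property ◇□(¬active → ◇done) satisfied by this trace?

Satisfied

□(¬active → ◇done) holds at position 0, which is reachable from 0, so ◇□(¬active → ◇done) holds.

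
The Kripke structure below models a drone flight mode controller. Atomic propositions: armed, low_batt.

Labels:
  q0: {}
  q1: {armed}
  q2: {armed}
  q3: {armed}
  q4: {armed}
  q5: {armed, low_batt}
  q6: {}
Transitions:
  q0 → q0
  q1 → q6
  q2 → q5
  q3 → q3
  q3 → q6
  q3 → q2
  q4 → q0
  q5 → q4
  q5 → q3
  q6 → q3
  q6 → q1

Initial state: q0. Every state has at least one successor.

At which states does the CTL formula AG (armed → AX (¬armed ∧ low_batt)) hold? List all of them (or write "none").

{q0}

States satisfying armed → AX (¬armed ∧ low_batt): {q0, q6}.
States satisfying AG (armed → AX (¬armed ∧ low_batt)): {q0}.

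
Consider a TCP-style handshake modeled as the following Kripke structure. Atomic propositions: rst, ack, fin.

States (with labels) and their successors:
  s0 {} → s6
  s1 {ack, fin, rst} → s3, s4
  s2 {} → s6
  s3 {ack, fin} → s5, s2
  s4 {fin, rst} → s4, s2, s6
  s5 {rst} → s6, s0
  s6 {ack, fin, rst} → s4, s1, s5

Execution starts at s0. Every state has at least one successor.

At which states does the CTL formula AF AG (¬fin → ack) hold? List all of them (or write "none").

none

States satisfying AG (¬fin → ack): ∅.
States satisfying AF AG (¬fin → ack): ∅.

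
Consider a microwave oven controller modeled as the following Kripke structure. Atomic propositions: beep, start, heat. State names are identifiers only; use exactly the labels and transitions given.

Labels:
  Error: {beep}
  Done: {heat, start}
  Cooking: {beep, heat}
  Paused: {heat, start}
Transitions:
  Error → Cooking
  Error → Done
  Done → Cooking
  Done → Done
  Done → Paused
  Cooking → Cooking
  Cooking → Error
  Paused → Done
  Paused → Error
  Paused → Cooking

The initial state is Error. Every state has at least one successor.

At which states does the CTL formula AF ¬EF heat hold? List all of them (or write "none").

none

States satisfying ¬EF heat: ∅.
States satisfying AF ¬EF heat: ∅.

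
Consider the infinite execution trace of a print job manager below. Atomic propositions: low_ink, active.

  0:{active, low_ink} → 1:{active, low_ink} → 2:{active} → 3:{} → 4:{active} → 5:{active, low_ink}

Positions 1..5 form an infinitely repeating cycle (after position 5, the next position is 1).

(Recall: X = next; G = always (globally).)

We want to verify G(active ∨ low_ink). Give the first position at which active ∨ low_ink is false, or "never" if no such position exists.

3

Check active ∨ low_ink at each position in order: 0 ✓, 1 ✓, 2 ✓.
At position 3 the labels are {}, so active ∨ low_ink is false there. This is the first violation.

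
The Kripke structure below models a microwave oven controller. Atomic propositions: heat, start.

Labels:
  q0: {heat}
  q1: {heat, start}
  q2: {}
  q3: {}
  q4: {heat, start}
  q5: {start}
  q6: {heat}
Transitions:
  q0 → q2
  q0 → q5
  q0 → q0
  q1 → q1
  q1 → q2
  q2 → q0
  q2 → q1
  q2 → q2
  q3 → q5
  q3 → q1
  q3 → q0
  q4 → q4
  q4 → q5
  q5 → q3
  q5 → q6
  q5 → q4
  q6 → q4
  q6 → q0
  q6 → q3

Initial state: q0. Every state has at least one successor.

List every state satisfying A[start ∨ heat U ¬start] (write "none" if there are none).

{q0, q2, q3, q6}

States satisfying start ∨ heat: {q0, q1, q4, q5, q6}.
States satisfying ¬start: {q0, q2, q3, q6}.
States satisfying A[start ∨ heat U ¬start]: {q0, q2, q3, q6}.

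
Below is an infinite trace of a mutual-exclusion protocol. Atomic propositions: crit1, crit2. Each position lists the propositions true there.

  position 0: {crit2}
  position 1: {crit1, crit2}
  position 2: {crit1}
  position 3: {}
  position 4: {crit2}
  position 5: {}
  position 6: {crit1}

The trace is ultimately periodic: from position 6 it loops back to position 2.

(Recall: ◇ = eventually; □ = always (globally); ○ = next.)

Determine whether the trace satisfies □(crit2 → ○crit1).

Does not hold

crit2 → ○crit1 must hold at every position from 0 onward. It fails at position 4, so □(crit2 → ○crit1) is false.
Positions where crit2 holds: 0, 1, 4.
Check ○crit1 at each: 0→ok, 1→ok, 4→fails.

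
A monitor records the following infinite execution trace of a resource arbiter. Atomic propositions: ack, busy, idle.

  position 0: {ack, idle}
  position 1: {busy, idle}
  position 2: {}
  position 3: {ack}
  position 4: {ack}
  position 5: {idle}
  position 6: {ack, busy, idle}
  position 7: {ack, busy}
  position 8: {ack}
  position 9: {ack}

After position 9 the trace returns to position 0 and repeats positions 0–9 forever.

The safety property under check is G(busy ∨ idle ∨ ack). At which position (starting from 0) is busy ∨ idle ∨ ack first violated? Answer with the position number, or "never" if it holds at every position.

2

Check busy ∨ idle ∨ ack at each position in order: 0 ✓, 1 ✓.
At position 2 the labels are {}, so busy ∨ idle ∨ ack is false there. This is the first violation.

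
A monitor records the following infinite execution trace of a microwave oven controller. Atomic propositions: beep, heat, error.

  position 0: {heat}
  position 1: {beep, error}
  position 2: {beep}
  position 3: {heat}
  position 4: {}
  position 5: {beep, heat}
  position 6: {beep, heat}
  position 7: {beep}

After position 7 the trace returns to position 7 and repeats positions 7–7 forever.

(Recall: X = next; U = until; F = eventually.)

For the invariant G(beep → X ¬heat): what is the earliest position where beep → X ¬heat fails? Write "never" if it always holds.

2

Check beep → X ¬heat at each position in order: 0 ✓, 1 ✓.
At position 2 the labels are {beep} and the next position 3 has {heat}, so beep → X ¬heat is false there. This is the first violation.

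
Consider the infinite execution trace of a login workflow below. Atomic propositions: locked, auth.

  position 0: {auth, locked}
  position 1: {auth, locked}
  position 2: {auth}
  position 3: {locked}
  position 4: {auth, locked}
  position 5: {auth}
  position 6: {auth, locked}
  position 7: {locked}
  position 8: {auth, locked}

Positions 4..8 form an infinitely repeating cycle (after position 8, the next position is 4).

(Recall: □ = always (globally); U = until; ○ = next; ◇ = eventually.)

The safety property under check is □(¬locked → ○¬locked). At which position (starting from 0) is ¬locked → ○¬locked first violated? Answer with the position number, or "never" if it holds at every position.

Check ¬locked → ○¬locked at each position in order: 0 ✓, 1 ✓.
At position 2 the labels are {auth} and the next position 3 has {locked}, so ¬locked → ○¬locked is false there. This is the first violation.

2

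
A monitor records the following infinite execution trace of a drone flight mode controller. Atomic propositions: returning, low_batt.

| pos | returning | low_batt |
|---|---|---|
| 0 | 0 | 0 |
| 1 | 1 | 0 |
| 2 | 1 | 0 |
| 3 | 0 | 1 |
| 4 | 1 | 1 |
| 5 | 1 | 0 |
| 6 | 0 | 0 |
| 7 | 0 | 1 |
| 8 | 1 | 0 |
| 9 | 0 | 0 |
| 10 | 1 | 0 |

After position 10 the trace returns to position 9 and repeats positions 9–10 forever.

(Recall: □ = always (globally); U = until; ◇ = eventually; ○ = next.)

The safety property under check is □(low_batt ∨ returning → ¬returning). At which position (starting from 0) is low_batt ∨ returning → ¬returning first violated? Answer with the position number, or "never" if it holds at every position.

1

Check low_batt ∨ returning → ¬returning at each position in order: 0 ✓.
At position 1 the labels are {returning}, so low_batt ∨ returning → ¬returning is false there. This is the first violation.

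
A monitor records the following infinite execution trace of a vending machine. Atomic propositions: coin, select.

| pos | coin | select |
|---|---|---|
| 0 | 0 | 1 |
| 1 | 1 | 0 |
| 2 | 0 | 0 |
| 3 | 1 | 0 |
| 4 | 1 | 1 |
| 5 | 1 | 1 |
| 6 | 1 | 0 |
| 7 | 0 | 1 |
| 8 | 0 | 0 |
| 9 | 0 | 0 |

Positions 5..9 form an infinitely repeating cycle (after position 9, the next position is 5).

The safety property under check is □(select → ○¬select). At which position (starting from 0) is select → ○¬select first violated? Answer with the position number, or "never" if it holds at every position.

4

Check select → ○¬select at each position in order: 0 ✓, 1 ✓, 2 ✓, 3 ✓.
At position 4 the labels are {coin, select} and the next position 5 has {coin, select}, so select → ○¬select is false there. This is the first violation.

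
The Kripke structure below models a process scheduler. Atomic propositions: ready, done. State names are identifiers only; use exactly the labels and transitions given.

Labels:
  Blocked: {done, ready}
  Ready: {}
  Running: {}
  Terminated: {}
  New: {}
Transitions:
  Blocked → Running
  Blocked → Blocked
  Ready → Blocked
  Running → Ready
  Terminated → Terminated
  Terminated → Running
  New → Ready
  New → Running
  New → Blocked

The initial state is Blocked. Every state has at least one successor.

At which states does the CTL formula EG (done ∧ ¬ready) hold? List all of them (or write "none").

States satisfying done ∧ ¬ready: ∅.
States satisfying EG (done ∧ ¬ready): ∅.

none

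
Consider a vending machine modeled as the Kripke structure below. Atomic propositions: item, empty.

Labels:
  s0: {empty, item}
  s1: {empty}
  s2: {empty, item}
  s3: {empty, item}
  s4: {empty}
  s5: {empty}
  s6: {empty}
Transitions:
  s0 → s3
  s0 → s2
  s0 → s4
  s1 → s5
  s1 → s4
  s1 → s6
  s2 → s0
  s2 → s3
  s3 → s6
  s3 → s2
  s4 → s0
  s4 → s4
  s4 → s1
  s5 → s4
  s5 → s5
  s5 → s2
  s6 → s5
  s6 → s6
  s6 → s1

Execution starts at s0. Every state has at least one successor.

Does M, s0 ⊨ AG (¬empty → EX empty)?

States satisfying ¬empty → EX empty: {s0, s1, s2, s3, s4, s5, s6}.
States satisfying AG (¬empty → EX empty): {s0, s1, s2, s3, s4, s5, s6}.
Every state reachable from s0 satisfies ¬empty → EX empty.
s0 ∈ Sat(AG (¬empty → EX empty)).

Holds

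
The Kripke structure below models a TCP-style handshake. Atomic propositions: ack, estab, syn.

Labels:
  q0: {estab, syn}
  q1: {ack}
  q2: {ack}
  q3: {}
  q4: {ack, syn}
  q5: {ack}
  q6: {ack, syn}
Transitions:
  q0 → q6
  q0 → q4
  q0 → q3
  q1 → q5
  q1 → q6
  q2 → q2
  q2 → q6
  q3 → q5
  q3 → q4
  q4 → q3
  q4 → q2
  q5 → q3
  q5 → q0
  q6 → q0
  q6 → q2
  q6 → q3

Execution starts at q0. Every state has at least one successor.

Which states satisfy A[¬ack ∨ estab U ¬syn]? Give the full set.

{q1, q2, q3, q5}

States satisfying ¬ack ∨ estab: {q0, q3}.
States satisfying ¬syn: {q1, q2, q3, q5}.
States satisfying A[¬ack ∨ estab U ¬syn]: {q1, q2, q3, q5}.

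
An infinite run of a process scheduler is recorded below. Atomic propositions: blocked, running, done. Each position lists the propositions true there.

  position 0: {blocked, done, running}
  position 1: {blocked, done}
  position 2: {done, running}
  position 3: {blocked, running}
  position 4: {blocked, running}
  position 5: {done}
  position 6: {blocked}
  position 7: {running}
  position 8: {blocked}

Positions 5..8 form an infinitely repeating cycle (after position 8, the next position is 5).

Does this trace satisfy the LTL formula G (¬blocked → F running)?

¬blocked → F running holds at every position 0..8, and those are all positions ever visited, so G (¬blocked → F running) holds.
Positions where ¬blocked holds: 2, 5, 7.
Check F running at each: 2→ok, 5→ok, 7→ok.

Satisfied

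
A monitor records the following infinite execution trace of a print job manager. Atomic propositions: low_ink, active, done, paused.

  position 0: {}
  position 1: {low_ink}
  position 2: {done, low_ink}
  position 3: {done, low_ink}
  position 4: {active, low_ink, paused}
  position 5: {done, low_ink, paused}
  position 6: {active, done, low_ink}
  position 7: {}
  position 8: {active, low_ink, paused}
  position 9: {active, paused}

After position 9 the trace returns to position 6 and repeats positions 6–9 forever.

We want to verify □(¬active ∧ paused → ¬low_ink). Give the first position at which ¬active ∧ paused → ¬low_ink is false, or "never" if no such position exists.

Check ¬active ∧ paused → ¬low_ink at each position in order: 0 ✓, 1 ✓, 2 ✓, 3 ✓, 4 ✓.
At position 5 the labels are {done, low_ink, paused}, so ¬active ∧ paused → ¬low_ink is false there. This is the first violation.

5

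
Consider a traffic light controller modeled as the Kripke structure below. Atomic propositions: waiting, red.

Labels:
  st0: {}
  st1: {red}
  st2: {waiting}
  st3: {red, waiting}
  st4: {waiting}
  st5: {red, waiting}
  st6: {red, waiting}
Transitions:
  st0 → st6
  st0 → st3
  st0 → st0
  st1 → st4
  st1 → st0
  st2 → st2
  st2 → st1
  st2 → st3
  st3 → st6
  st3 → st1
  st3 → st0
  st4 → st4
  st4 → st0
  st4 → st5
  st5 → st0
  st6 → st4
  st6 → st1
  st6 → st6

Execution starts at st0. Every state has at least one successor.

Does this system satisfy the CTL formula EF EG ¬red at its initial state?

Yes

States satisfying EG ¬red: {st0, st2, st4}.
States satisfying EF EG ¬red: {st0, st1, st2, st3, st4, st5, st6}.
Some path from st0 reaches a state where EG ¬red holds.
st0 ∈ Sat(EF EG ¬red).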